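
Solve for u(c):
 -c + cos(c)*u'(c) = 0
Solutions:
 u(c) = C1 + Integral(c/cos(c), c)


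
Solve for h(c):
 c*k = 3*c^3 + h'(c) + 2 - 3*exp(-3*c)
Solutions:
 h(c) = C1 - 3*c^4/4 + c^2*k/2 - 2*c - exp(-3*c)


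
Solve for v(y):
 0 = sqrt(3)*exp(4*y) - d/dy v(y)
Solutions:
 v(y) = C1 + sqrt(3)*exp(4*y)/4


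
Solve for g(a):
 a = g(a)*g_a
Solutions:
 g(a) = -sqrt(C1 + a^2)
 g(a) = sqrt(C1 + a^2)


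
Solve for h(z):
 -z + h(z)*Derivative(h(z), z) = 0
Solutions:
 h(z) = -sqrt(C1 + z^2)
 h(z) = sqrt(C1 + z^2)


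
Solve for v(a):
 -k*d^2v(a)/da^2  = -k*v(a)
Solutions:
 v(a) = C1*exp(-a) + C2*exp(a)


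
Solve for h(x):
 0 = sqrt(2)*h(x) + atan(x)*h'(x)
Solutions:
 h(x) = C1*exp(-sqrt(2)*Integral(1/atan(x), x))


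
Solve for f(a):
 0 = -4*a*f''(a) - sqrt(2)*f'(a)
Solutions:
 f(a) = C1 + C2*a^(1 - sqrt(2)/4)


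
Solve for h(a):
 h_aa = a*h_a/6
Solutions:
 h(a) = C1 + C2*erfi(sqrt(3)*a/6)


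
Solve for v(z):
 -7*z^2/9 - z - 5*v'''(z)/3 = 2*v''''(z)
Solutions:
 v(z) = C1 + C2*z + C3*z^2 + C4*exp(-5*z/6) - 7*z^5/900 + 13*z^4/600 - 13*z^3/125


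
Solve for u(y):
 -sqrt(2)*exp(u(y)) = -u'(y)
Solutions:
 u(y) = log(-1/(C1 + sqrt(2)*y))


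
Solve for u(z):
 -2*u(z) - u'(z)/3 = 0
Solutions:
 u(z) = C1*exp(-6*z)


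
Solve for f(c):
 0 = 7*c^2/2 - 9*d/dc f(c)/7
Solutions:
 f(c) = C1 + 49*c^3/54


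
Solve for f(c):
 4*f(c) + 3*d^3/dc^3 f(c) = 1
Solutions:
 f(c) = C3*exp(-6^(2/3)*c/3) + (C1*sin(2^(2/3)*3^(1/6)*c/2) + C2*cos(2^(2/3)*3^(1/6)*c/2))*exp(6^(2/3)*c/6) + 1/4


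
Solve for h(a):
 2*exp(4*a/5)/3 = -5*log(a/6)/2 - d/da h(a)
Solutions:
 h(a) = C1 - 5*a*log(a)/2 + 5*a*(1 + log(6))/2 - 5*exp(4*a/5)/6


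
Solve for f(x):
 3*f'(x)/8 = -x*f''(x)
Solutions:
 f(x) = C1 + C2*x^(5/8)


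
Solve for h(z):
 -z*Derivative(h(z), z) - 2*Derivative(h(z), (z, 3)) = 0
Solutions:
 h(z) = C1 + Integral(C2*airyai(-2^(2/3)*z/2) + C3*airybi(-2^(2/3)*z/2), z)


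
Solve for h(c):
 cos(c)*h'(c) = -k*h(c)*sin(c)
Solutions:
 h(c) = C1*exp(k*log(cos(c)))


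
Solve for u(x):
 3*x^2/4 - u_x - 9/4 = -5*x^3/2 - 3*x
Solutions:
 u(x) = C1 + 5*x^4/8 + x^3/4 + 3*x^2/2 - 9*x/4


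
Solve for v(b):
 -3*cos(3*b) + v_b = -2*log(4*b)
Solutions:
 v(b) = C1 - 2*b*log(b) - 4*b*log(2) + 2*b + sin(3*b)


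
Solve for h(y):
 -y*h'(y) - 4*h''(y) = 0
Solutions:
 h(y) = C1 + C2*erf(sqrt(2)*y/4)


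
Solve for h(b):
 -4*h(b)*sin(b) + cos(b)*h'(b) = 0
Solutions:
 h(b) = C1/cos(b)^4


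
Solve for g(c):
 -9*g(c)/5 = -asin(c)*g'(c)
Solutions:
 g(c) = C1*exp(9*Integral(1/asin(c), c)/5)


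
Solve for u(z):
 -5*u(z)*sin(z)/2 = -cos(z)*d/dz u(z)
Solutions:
 u(z) = C1/cos(z)^(5/2)


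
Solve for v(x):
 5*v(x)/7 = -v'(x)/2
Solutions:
 v(x) = C1*exp(-10*x/7)


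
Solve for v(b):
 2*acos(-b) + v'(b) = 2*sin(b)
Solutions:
 v(b) = C1 - 2*b*acos(-b) - 2*sqrt(1 - b^2) - 2*cos(b)


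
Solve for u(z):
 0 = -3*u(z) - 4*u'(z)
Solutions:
 u(z) = C1*exp(-3*z/4)


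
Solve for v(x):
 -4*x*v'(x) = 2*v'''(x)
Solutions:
 v(x) = C1 + Integral(C2*airyai(-2^(1/3)*x) + C3*airybi(-2^(1/3)*x), x)


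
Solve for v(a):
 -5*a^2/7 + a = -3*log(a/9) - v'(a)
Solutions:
 v(a) = C1 + 5*a^3/21 - a^2/2 - 3*a*log(a) + 3*a + a*log(729)


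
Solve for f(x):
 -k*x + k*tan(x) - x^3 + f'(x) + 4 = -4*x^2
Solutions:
 f(x) = C1 + k*x^2/2 + k*log(cos(x)) + x^4/4 - 4*x^3/3 - 4*x


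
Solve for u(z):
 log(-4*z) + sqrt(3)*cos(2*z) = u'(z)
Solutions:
 u(z) = C1 + z*log(-z) - z + 2*z*log(2) + sqrt(3)*sin(2*z)/2


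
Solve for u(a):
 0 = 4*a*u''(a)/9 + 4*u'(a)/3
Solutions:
 u(a) = C1 + C2/a^2


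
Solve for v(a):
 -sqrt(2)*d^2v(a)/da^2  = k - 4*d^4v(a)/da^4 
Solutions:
 v(a) = C1 + C2*a + C3*exp(-2^(1/4)*a/2) + C4*exp(2^(1/4)*a/2) - sqrt(2)*a^2*k/4


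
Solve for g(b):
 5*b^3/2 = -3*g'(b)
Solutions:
 g(b) = C1 - 5*b^4/24


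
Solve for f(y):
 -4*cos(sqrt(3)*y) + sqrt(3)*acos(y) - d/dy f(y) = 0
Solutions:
 f(y) = C1 + sqrt(3)*(y*acos(y) - sqrt(1 - y^2)) - 4*sqrt(3)*sin(sqrt(3)*y)/3


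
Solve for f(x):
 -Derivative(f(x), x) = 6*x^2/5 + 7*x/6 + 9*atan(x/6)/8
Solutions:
 f(x) = C1 - 2*x^3/5 - 7*x^2/12 - 9*x*atan(x/6)/8 + 27*log(x^2 + 36)/8


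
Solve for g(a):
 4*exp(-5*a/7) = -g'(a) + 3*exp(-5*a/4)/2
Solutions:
 g(a) = C1 - 6*exp(-5*a/4)/5 + 28*exp(-5*a/7)/5


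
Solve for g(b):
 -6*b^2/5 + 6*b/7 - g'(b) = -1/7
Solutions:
 g(b) = C1 - 2*b^3/5 + 3*b^2/7 + b/7


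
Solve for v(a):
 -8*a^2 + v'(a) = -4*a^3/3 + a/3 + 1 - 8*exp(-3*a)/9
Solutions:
 v(a) = C1 - a^4/3 + 8*a^3/3 + a^2/6 + a + 8*exp(-3*a)/27


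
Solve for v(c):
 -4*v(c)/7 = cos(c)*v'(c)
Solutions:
 v(c) = C1*(sin(c) - 1)^(2/7)/(sin(c) + 1)^(2/7)


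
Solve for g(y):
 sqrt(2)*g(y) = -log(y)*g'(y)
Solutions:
 g(y) = C1*exp(-sqrt(2)*li(y))


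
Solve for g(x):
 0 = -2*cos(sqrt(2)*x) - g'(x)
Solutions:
 g(x) = C1 - sqrt(2)*sin(sqrt(2)*x)


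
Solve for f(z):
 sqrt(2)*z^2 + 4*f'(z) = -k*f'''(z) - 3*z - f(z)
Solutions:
 f(z) = C1*exp(2^(1/3)*z*(6^(1/3)*(sqrt(3)*sqrt((27 + 256/k)/k^2) + 9/k)^(1/3)/12 - 2^(1/3)*3^(5/6)*I*(sqrt(3)*sqrt((27 + 256/k)/k^2) + 9/k)^(1/3)/12 + 8/(k*(-3^(1/3) + 3^(5/6)*I)*(sqrt(3)*sqrt((27 + 256/k)/k^2) + 9/k)^(1/3)))) + C2*exp(2^(1/3)*z*(6^(1/3)*(sqrt(3)*sqrt((27 + 256/k)/k^2) + 9/k)^(1/3)/12 + 2^(1/3)*3^(5/6)*I*(sqrt(3)*sqrt((27 + 256/k)/k^2) + 9/k)^(1/3)/12 - 8/(k*(3^(1/3) + 3^(5/6)*I)*(sqrt(3)*sqrt((27 + 256/k)/k^2) + 9/k)^(1/3)))) + C3*exp(6^(1/3)*z*(-2^(1/3)*(sqrt(3)*sqrt((27 + 256/k)/k^2) + 9/k)^(1/3) + 8*3^(1/3)/(k*(sqrt(3)*sqrt((27 + 256/k)/k^2) + 9/k)^(1/3)))/6) - sqrt(2)*z^2 - 3*z + 8*sqrt(2)*z - 32*sqrt(2) + 12


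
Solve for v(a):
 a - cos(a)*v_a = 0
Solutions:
 v(a) = C1 + Integral(a/cos(a), a)


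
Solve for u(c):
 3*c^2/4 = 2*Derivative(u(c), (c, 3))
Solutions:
 u(c) = C1 + C2*c + C3*c^2 + c^5/160


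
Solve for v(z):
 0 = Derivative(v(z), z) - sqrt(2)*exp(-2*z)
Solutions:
 v(z) = C1 - sqrt(2)*exp(-2*z)/2


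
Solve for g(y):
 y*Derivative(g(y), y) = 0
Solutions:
 g(y) = C1


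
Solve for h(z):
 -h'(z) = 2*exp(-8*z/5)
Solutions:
 h(z) = C1 + 5*exp(-8*z/5)/4


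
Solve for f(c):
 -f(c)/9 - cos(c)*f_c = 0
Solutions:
 f(c) = C1*(sin(c) - 1)^(1/18)/(sin(c) + 1)^(1/18)


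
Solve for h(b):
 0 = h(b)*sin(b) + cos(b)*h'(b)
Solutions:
 h(b) = C1*cos(b)


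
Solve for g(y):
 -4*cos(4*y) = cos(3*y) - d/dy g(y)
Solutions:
 g(y) = C1 + sin(3*y)/3 + sin(4*y)


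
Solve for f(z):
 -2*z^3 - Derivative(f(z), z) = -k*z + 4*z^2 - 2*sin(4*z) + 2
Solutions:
 f(z) = C1 + k*z^2/2 - z^4/2 - 4*z^3/3 - 2*z - cos(4*z)/2


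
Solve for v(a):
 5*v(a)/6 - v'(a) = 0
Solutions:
 v(a) = C1*exp(5*a/6)


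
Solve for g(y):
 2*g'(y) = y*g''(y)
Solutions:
 g(y) = C1 + C2*y^3


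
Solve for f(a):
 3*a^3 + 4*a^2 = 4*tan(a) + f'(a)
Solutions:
 f(a) = C1 + 3*a^4/4 + 4*a^3/3 + 4*log(cos(a))


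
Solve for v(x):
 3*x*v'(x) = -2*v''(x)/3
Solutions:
 v(x) = C1 + C2*erf(3*x/2)


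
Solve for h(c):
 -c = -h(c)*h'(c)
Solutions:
 h(c) = -sqrt(C1 + c^2)
 h(c) = sqrt(C1 + c^2)


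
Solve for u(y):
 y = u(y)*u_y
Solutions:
 u(y) = -sqrt(C1 + y^2)
 u(y) = sqrt(C1 + y^2)


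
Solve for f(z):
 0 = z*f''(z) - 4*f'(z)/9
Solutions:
 f(z) = C1 + C2*z^(13/9)


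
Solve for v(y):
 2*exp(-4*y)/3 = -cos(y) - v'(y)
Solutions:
 v(y) = C1 - sin(y) + exp(-4*y)/6


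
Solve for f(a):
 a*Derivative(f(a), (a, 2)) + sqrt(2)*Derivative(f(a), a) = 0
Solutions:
 f(a) = C1 + C2*a^(1 - sqrt(2))


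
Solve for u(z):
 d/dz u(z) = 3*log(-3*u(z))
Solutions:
 -Integral(1/(log(-_y) + log(3)), (_y, u(z)))/3 = C1 - z


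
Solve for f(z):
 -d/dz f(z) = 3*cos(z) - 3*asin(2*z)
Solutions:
 f(z) = C1 + 3*z*asin(2*z) + 3*sqrt(1 - 4*z^2)/2 - 3*sin(z)


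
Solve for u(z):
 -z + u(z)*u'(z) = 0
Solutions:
 u(z) = -sqrt(C1 + z^2)
 u(z) = sqrt(C1 + z^2)


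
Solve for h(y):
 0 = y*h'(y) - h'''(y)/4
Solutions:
 h(y) = C1 + Integral(C2*airyai(2^(2/3)*y) + C3*airybi(2^(2/3)*y), y)


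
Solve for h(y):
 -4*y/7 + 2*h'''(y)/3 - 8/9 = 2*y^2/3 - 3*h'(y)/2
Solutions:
 h(y) = C1 + C2*sin(3*y/2) + C3*cos(3*y/2) + 4*y^3/27 + 4*y^2/21 + 16*y/81


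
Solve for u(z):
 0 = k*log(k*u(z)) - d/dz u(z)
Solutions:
 li(k*u(z))/k = C1 + k*z


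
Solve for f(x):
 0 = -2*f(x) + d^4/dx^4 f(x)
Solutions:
 f(x) = C1*exp(-2^(1/4)*x) + C2*exp(2^(1/4)*x) + C3*sin(2^(1/4)*x) + C4*cos(2^(1/4)*x)


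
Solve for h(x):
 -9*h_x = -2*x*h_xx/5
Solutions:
 h(x) = C1 + C2*x^(47/2)


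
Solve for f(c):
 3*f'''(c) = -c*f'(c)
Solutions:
 f(c) = C1 + Integral(C2*airyai(-3^(2/3)*c/3) + C3*airybi(-3^(2/3)*c/3), c)


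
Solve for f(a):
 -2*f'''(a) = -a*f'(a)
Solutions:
 f(a) = C1 + Integral(C2*airyai(2^(2/3)*a/2) + C3*airybi(2^(2/3)*a/2), a)


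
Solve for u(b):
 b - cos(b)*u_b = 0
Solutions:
 u(b) = C1 + Integral(b/cos(b), b)


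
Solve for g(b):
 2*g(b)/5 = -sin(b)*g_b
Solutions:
 g(b) = C1*(cos(b) + 1)^(1/5)/(cos(b) - 1)^(1/5)


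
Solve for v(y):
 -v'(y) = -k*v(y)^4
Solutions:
 v(y) = (-1/(C1 + 3*k*y))^(1/3)
 v(y) = (-1/(C1 + k*y))^(1/3)*(-3^(2/3) - 3*3^(1/6)*I)/6
 v(y) = (-1/(C1 + k*y))^(1/3)*(-3^(2/3) + 3*3^(1/6)*I)/6


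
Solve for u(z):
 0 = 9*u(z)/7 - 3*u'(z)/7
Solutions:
 u(z) = C1*exp(3*z)


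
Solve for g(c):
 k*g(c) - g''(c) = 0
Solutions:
 g(c) = C1*exp(-c*sqrt(k)) + C2*exp(c*sqrt(k))


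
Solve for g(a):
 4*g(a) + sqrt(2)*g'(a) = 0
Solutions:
 g(a) = C1*exp(-2*sqrt(2)*a)


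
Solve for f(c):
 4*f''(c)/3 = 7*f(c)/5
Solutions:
 f(c) = C1*exp(-sqrt(105)*c/10) + C2*exp(sqrt(105)*c/10)


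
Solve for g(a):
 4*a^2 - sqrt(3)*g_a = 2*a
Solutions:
 g(a) = C1 + 4*sqrt(3)*a^3/9 - sqrt(3)*a^2/3


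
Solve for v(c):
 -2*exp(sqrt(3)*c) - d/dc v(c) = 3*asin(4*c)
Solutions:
 v(c) = C1 - 3*c*asin(4*c) - 3*sqrt(1 - 16*c^2)/4 - 2*sqrt(3)*exp(sqrt(3)*c)/3


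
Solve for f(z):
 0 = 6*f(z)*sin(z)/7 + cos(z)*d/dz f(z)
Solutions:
 f(z) = C1*cos(z)^(6/7)


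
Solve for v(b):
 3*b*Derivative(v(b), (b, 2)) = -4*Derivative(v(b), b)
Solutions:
 v(b) = C1 + C2/b^(1/3)


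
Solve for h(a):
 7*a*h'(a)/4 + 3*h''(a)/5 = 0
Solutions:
 h(a) = C1 + C2*erf(sqrt(210)*a/12)


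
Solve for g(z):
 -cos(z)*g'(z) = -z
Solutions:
 g(z) = C1 + Integral(z/cos(z), z)


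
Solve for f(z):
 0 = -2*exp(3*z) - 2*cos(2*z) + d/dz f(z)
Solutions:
 f(z) = C1 + 2*exp(3*z)/3 + sin(2*z)


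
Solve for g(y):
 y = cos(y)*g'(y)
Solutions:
 g(y) = C1 + Integral(y/cos(y), y)


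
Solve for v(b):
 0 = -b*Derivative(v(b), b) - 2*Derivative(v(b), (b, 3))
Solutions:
 v(b) = C1 + Integral(C2*airyai(-2^(2/3)*b/2) + C3*airybi(-2^(2/3)*b/2), b)


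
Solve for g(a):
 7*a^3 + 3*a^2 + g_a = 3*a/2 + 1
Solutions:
 g(a) = C1 - 7*a^4/4 - a^3 + 3*a^2/4 + a


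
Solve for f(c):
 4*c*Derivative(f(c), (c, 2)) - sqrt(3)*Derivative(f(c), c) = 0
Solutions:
 f(c) = C1 + C2*c^(sqrt(3)/4 + 1)


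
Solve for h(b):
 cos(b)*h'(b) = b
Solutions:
 h(b) = C1 + Integral(b/cos(b), b)


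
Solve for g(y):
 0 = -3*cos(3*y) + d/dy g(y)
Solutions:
 g(y) = C1 + sin(3*y)


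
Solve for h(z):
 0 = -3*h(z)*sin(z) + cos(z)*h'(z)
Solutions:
 h(z) = C1/cos(z)^3


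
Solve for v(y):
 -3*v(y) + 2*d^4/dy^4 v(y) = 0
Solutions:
 v(y) = C1*exp(-2^(3/4)*3^(1/4)*y/2) + C2*exp(2^(3/4)*3^(1/4)*y/2) + C3*sin(2^(3/4)*3^(1/4)*y/2) + C4*cos(2^(3/4)*3^(1/4)*y/2)


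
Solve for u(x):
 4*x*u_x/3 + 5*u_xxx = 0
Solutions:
 u(x) = C1 + Integral(C2*airyai(-30^(2/3)*x/15) + C3*airybi(-30^(2/3)*x/15), x)


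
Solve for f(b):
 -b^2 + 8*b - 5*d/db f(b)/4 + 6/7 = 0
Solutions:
 f(b) = C1 - 4*b^3/15 + 16*b^2/5 + 24*b/35


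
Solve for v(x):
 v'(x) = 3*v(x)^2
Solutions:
 v(x) = -1/(C1 + 3*x)


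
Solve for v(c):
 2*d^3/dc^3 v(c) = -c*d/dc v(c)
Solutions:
 v(c) = C1 + Integral(C2*airyai(-2^(2/3)*c/2) + C3*airybi(-2^(2/3)*c/2), c)


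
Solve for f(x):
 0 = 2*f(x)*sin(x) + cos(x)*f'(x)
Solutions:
 f(x) = C1*cos(x)^2


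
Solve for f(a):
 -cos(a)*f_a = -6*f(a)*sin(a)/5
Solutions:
 f(a) = C1/cos(a)^(6/5)


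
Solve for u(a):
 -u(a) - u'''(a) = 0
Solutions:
 u(a) = C3*exp(-a) + (C1*sin(sqrt(3)*a/2) + C2*cos(sqrt(3)*a/2))*exp(a/2)


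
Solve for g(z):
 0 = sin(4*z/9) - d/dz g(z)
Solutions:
 g(z) = C1 - 9*cos(4*z/9)/4


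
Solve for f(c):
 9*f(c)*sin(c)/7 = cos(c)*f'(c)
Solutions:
 f(c) = C1/cos(c)^(9/7)


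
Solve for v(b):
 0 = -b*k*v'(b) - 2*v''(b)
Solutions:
 v(b) = Piecewise((-sqrt(pi)*C1*erf(b*sqrt(k)/2)/sqrt(k) - C2, (k > 0) | (k < 0)), (-C1*b - C2, True))


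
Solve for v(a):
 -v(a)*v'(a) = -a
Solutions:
 v(a) = -sqrt(C1 + a^2)
 v(a) = sqrt(C1 + a^2)


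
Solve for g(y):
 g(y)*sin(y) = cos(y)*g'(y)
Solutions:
 g(y) = C1/cos(y)


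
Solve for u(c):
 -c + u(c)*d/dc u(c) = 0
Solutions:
 u(c) = -sqrt(C1 + c^2)
 u(c) = sqrt(C1 + c^2)


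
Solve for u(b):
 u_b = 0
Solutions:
 u(b) = C1


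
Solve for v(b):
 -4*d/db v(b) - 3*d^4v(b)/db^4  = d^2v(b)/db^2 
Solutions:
 v(b) = C1 + C4*exp(-b) + (C2*sin(sqrt(39)*b/6) + C3*cos(sqrt(39)*b/6))*exp(b/2)


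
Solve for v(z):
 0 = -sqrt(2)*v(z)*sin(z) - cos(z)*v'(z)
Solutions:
 v(z) = C1*cos(z)^(sqrt(2))


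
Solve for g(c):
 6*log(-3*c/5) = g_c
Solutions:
 g(c) = C1 + 6*c*log(-c) + 6*c*(-log(5) - 1 + log(3))


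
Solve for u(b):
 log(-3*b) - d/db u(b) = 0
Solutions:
 u(b) = C1 + b*log(-b) + b*(-1 + log(3))


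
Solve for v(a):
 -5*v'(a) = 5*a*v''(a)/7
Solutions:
 v(a) = C1 + C2/a^6


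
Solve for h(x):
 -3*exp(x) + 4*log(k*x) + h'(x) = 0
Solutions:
 h(x) = C1 - 4*x*log(k*x) + 4*x + 3*exp(x)


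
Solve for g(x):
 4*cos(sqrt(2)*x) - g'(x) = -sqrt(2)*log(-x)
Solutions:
 g(x) = C1 + sqrt(2)*x*(log(-x) - 1) + 2*sqrt(2)*sin(sqrt(2)*x)


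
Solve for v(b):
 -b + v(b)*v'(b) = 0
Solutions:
 v(b) = -sqrt(C1 + b^2)
 v(b) = sqrt(C1 + b^2)


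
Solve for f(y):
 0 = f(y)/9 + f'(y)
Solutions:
 f(y) = C1*exp(-y/9)


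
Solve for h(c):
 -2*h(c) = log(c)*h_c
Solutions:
 h(c) = C1*exp(-2*li(c))


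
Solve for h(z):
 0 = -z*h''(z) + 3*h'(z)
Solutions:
 h(z) = C1 + C2*z^4


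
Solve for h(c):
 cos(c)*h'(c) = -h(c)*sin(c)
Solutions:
 h(c) = C1*cos(c)


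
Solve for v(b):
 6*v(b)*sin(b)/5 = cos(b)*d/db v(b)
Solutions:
 v(b) = C1/cos(b)^(6/5)


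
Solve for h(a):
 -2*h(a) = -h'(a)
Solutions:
 h(a) = C1*exp(2*a)


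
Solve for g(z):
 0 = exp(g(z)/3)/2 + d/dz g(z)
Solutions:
 g(z) = 3*log(1/(C1 + z)) + 3*log(6)


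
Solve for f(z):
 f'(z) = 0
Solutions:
 f(z) = C1


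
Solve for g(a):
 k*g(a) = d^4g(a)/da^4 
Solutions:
 g(a) = C1*exp(-a*k^(1/4)) + C2*exp(a*k^(1/4)) + C3*exp(-I*a*k^(1/4)) + C4*exp(I*a*k^(1/4))


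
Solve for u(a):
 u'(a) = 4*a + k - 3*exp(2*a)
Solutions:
 u(a) = C1 + 2*a^2 + a*k - 3*exp(2*a)/2


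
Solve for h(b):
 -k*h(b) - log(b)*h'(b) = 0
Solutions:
 h(b) = C1*exp(-k*li(b))


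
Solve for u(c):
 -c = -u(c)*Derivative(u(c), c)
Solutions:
 u(c) = -sqrt(C1 + c^2)
 u(c) = sqrt(C1 + c^2)


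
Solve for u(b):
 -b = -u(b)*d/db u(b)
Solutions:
 u(b) = -sqrt(C1 + b^2)
 u(b) = sqrt(C1 + b^2)


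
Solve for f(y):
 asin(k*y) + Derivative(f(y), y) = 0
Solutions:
 f(y) = C1 - Piecewise((y*asin(k*y) + sqrt(-k^2*y^2 + 1)/k, Ne(k, 0)), (0, True))


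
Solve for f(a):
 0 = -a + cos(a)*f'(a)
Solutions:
 f(a) = C1 + Integral(a/cos(a), a)


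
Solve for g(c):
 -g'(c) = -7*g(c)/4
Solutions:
 g(c) = C1*exp(7*c/4)


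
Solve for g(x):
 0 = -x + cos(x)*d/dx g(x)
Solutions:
 g(x) = C1 + Integral(x/cos(x), x)


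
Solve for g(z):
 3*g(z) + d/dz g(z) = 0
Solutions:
 g(z) = C1*exp(-3*z)


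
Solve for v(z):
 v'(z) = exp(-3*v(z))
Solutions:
 v(z) = log(C1 + 3*z)/3
 v(z) = log((-3^(1/3) - 3^(5/6)*I)*(C1 + z)^(1/3)/2)
 v(z) = log((-3^(1/3) + 3^(5/6)*I)*(C1 + z)^(1/3)/2)


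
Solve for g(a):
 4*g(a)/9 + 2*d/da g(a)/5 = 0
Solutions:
 g(a) = C1*exp(-10*a/9)


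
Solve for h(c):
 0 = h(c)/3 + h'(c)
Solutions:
 h(c) = C1*exp(-c/3)


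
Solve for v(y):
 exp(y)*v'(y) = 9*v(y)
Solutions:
 v(y) = C1*exp(-9*exp(-y))


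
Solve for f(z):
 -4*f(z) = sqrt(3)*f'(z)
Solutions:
 f(z) = C1*exp(-4*sqrt(3)*z/3)


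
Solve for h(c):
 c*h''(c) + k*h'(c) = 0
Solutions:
 h(c) = C1 + c^(1 - re(k))*(C2*sin(log(c)*Abs(im(k))) + C3*cos(log(c)*im(k)))


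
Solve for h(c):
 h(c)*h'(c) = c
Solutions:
 h(c) = -sqrt(C1 + c^2)
 h(c) = sqrt(C1 + c^2)


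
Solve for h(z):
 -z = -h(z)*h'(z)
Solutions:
 h(z) = -sqrt(C1 + z^2)
 h(z) = sqrt(C1 + z^2)


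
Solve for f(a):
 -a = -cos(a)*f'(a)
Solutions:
 f(a) = C1 + Integral(a/cos(a), a)


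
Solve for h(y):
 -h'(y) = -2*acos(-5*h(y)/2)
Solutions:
 Integral(1/acos(-5*_y/2), (_y, h(y))) = C1 + 2*y


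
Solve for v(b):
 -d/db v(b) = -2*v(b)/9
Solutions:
 v(b) = C1*exp(2*b/9)


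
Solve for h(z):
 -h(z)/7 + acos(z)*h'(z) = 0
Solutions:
 h(z) = C1*exp(Integral(1/acos(z), z)/7)


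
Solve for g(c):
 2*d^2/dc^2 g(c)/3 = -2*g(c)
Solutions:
 g(c) = C1*sin(sqrt(3)*c) + C2*cos(sqrt(3)*c)


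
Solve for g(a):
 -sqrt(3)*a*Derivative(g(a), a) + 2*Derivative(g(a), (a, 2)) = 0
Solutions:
 g(a) = C1 + C2*erfi(3^(1/4)*a/2)


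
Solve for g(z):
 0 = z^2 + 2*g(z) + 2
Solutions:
 g(z) = -z^2/2 - 1


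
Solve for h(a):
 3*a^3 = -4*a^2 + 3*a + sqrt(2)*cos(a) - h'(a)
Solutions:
 h(a) = C1 - 3*a^4/4 - 4*a^3/3 + 3*a^2/2 + sqrt(2)*sin(a)


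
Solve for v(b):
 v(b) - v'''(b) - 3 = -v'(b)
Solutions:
 v(b) = C1*exp(-b*(2*18^(1/3)/(sqrt(69) + 9)^(1/3) + 12^(1/3)*(sqrt(69) + 9)^(1/3))/12)*sin(2^(1/3)*3^(1/6)*b*(-2^(1/3)*3^(2/3)*(sqrt(69) + 9)^(1/3) + 6/(sqrt(69) + 9)^(1/3))/12) + C2*exp(-b*(2*18^(1/3)/(sqrt(69) + 9)^(1/3) + 12^(1/3)*(sqrt(69) + 9)^(1/3))/12)*cos(2^(1/3)*3^(1/6)*b*(-2^(1/3)*3^(2/3)*(sqrt(69) + 9)^(1/3) + 6/(sqrt(69) + 9)^(1/3))/12) + C3*exp(b*(2*18^(1/3)/(sqrt(69) + 9)^(1/3) + 12^(1/3)*(sqrt(69) + 9)^(1/3))/6) + 3


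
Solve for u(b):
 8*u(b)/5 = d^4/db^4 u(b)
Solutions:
 u(b) = C1*exp(-10^(3/4)*b/5) + C2*exp(10^(3/4)*b/5) + C3*sin(10^(3/4)*b/5) + C4*cos(10^(3/4)*b/5)


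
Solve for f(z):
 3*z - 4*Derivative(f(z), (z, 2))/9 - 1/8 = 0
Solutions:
 f(z) = C1 + C2*z + 9*z^3/8 - 9*z^2/64


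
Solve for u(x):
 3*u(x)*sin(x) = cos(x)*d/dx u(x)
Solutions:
 u(x) = C1/cos(x)^3


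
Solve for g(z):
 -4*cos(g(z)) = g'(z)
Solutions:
 g(z) = pi - asin((C1 + exp(8*z))/(C1 - exp(8*z)))
 g(z) = asin((C1 + exp(8*z))/(C1 - exp(8*z)))


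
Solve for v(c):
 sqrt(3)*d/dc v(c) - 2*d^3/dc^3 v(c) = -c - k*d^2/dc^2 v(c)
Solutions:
 v(c) = C1 + C2*exp(c*(k - sqrt(k^2 + 8*sqrt(3)))/4) + C3*exp(c*(k + sqrt(k^2 + 8*sqrt(3)))/4) - sqrt(3)*c^2/6 + c*k/3


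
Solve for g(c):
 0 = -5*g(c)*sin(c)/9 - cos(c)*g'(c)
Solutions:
 g(c) = C1*cos(c)^(5/9)


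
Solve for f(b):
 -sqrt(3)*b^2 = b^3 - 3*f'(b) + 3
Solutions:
 f(b) = C1 + b^4/12 + sqrt(3)*b^3/9 + b


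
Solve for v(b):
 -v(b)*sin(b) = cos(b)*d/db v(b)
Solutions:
 v(b) = C1*cos(b)


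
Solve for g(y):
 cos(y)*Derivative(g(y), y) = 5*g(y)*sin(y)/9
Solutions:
 g(y) = C1/cos(y)^(5/9)


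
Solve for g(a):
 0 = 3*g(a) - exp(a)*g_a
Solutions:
 g(a) = C1*exp(-3*exp(-a))


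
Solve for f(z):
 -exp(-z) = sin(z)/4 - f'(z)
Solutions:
 f(z) = C1 - cos(z)/4 - exp(-z)


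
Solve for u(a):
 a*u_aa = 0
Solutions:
 u(a) = C1 + C2*a


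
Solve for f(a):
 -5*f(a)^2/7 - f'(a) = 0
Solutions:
 f(a) = 7/(C1 + 5*a)


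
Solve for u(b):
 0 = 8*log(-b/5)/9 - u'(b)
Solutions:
 u(b) = C1 + 8*b*log(-b)/9 + 8*b*(-log(5) - 1)/9


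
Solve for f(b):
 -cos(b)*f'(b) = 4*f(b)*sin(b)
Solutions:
 f(b) = C1*cos(b)^4


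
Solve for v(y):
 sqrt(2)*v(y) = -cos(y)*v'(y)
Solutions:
 v(y) = C1*(sin(y) - 1)^(sqrt(2)/2)/(sin(y) + 1)^(sqrt(2)/2)


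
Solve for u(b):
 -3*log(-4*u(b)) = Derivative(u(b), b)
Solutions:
 Integral(1/(log(-_y) + 2*log(2)), (_y, u(b)))/3 = C1 - b


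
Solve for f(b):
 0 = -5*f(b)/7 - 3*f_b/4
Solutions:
 f(b) = C1*exp(-20*b/21)


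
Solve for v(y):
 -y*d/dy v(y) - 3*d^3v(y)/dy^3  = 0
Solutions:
 v(y) = C1 + Integral(C2*airyai(-3^(2/3)*y/3) + C3*airybi(-3^(2/3)*y/3), y)


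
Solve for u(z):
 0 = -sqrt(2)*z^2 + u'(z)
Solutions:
 u(z) = C1 + sqrt(2)*z^3/3


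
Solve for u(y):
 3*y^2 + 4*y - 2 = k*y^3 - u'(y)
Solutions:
 u(y) = C1 + k*y^4/4 - y^3 - 2*y^2 + 2*y


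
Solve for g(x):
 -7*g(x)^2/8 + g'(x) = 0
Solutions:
 g(x) = -8/(C1 + 7*x)


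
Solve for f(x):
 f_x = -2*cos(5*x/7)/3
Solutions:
 f(x) = C1 - 14*sin(5*x/7)/15


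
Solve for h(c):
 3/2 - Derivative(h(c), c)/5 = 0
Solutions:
 h(c) = C1 + 15*c/2


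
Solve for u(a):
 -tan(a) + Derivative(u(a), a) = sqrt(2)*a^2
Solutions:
 u(a) = C1 + sqrt(2)*a^3/3 - log(cos(a))


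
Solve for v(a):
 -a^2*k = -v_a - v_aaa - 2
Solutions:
 v(a) = C1 + C2*sin(a) + C3*cos(a) + a^3*k/3 - 2*a*k - 2*a


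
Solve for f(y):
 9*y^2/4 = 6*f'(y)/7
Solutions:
 f(y) = C1 + 7*y^3/8


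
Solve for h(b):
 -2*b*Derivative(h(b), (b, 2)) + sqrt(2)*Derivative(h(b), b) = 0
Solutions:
 h(b) = C1 + C2*b^(sqrt(2)/2 + 1)


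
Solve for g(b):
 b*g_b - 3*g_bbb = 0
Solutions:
 g(b) = C1 + Integral(C2*airyai(3^(2/3)*b/3) + C3*airybi(3^(2/3)*b/3), b)


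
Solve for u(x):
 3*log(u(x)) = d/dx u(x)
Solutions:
 li(u(x)) = C1 + 3*x


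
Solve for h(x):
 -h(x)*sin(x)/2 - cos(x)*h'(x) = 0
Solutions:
 h(x) = C1*sqrt(cos(x))


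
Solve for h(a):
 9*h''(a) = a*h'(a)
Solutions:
 h(a) = C1 + C2*erfi(sqrt(2)*a/6)


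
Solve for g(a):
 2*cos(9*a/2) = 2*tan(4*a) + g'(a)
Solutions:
 g(a) = C1 + log(cos(4*a))/2 + 4*sin(9*a/2)/9


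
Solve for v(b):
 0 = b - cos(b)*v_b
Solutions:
 v(b) = C1 + Integral(b/cos(b), b)


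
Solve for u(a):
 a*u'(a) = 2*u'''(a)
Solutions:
 u(a) = C1 + Integral(C2*airyai(2^(2/3)*a/2) + C3*airybi(2^(2/3)*a/2), a)


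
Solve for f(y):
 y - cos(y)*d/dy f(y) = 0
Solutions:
 f(y) = C1 + Integral(y/cos(y), y)


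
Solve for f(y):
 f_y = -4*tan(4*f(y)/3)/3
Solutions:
 f(y) = -3*asin(C1*exp(-16*y/9))/4 + 3*pi/4
 f(y) = 3*asin(C1*exp(-16*y/9))/4


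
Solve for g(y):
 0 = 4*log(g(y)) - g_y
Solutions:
 li(g(y)) = C1 + 4*y


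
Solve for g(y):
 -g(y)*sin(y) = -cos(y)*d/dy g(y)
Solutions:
 g(y) = C1/cos(y)


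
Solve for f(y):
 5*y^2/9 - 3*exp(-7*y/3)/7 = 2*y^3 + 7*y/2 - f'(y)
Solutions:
 f(y) = C1 + y^4/2 - 5*y^3/27 + 7*y^2/4 - 9*exp(-7*y/3)/49


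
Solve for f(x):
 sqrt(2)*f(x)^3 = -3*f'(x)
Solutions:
 f(x) = -sqrt(6)*sqrt(-1/(C1 - sqrt(2)*x))/2
 f(x) = sqrt(6)*sqrt(-1/(C1 - sqrt(2)*x))/2


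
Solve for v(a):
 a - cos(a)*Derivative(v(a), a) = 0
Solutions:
 v(a) = C1 + Integral(a/cos(a), a)


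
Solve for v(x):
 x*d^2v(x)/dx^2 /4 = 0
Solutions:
 v(x) = C1 + C2*x


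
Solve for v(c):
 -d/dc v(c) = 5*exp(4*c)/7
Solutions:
 v(c) = C1 - 5*exp(4*c)/28


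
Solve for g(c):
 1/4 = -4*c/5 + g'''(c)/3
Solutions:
 g(c) = C1 + C2*c + C3*c^2 + c^4/10 + c^3/8


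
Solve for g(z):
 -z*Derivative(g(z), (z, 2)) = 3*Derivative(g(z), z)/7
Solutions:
 g(z) = C1 + C2*z^(4/7)


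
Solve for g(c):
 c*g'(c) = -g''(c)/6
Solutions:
 g(c) = C1 + C2*erf(sqrt(3)*c)


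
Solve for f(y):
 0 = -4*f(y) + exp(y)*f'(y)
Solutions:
 f(y) = C1*exp(-4*exp(-y))


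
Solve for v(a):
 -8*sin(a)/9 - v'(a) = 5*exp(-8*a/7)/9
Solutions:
 v(a) = C1 + 8*cos(a)/9 + 35*exp(-8*a/7)/72


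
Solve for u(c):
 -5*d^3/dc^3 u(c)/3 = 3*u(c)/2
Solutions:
 u(c) = C3*exp(-30^(2/3)*c/10) + (C1*sin(3*10^(2/3)*3^(1/6)*c/20) + C2*cos(3*10^(2/3)*3^(1/6)*c/20))*exp(30^(2/3)*c/20)


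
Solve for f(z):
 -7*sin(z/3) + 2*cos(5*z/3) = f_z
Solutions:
 f(z) = C1 + 6*sin(5*z/3)/5 + 21*cos(z/3)


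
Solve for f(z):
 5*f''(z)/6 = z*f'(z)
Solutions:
 f(z) = C1 + C2*erfi(sqrt(15)*z/5)


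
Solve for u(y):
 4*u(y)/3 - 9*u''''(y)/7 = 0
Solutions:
 u(y) = C1*exp(-sqrt(2)*21^(1/4)*y/3) + C2*exp(sqrt(2)*21^(1/4)*y/3) + C3*sin(sqrt(2)*21^(1/4)*y/3) + C4*cos(sqrt(2)*21^(1/4)*y/3)


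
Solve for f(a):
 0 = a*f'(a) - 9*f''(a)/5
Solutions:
 f(a) = C1 + C2*erfi(sqrt(10)*a/6)


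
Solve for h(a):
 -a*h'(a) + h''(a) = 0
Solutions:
 h(a) = C1 + C2*erfi(sqrt(2)*a/2)


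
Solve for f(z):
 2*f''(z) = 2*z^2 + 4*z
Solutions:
 f(z) = C1 + C2*z + z^4/12 + z^3/3


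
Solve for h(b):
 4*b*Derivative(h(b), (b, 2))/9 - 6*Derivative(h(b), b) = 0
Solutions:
 h(b) = C1 + C2*b^(29/2)


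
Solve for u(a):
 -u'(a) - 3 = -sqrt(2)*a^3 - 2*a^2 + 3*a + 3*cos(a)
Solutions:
 u(a) = C1 + sqrt(2)*a^4/4 + 2*a^3/3 - 3*a^2/2 - 3*a - 3*sin(a)


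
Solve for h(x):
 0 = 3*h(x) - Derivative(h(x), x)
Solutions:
 h(x) = C1*exp(3*x)


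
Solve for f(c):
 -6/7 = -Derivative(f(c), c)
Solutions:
 f(c) = C1 + 6*c/7


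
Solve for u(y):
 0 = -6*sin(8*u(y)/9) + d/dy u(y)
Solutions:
 -6*y + 9*log(cos(8*u(y)/9) - 1)/16 - 9*log(cos(8*u(y)/9) + 1)/16 = C1


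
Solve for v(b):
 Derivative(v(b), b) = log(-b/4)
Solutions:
 v(b) = C1 + b*log(-b) + b*(-2*log(2) - 1)


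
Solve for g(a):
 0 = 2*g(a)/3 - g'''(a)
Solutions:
 g(a) = C3*exp(2^(1/3)*3^(2/3)*a/3) + (C1*sin(2^(1/3)*3^(1/6)*a/2) + C2*cos(2^(1/3)*3^(1/6)*a/2))*exp(-2^(1/3)*3^(2/3)*a/6)


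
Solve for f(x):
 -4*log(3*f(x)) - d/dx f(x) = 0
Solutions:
 Integral(1/(log(_y) + log(3)), (_y, f(x)))/4 = C1 - x


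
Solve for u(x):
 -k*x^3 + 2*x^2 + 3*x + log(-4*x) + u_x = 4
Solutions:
 u(x) = C1 + k*x^4/4 - 2*x^3/3 - 3*x^2/2 - x*log(-x) + x*(5 - 2*log(2))


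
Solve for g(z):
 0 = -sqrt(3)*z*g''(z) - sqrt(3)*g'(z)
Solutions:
 g(z) = C1 + C2*log(z)


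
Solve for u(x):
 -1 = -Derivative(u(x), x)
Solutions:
 u(x) = C1 + x


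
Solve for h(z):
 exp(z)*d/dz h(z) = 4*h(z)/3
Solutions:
 h(z) = C1*exp(-4*exp(-z)/3)


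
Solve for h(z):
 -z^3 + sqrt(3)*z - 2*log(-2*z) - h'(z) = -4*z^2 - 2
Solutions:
 h(z) = C1 - z^4/4 + 4*z^3/3 + sqrt(3)*z^2/2 - 2*z*log(-z) + 2*z*(2 - log(2))


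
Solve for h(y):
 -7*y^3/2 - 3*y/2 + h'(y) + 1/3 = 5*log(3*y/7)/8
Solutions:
 h(y) = C1 + 7*y^4/8 + 3*y^2/4 + 5*y*log(y)/8 - 5*y*log(7)/8 - 23*y/24 + 5*y*log(3)/8


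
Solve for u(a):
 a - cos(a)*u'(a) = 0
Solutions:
 u(a) = C1 + Integral(a/cos(a), a)


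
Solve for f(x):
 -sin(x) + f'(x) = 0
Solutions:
 f(x) = C1 - cos(x)


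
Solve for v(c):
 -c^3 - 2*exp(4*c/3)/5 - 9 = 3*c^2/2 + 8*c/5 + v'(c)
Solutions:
 v(c) = C1 - c^4/4 - c^3/2 - 4*c^2/5 - 9*c - 3*exp(4*c/3)/10


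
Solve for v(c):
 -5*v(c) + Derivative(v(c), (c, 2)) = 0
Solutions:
 v(c) = C1*exp(-sqrt(5)*c) + C2*exp(sqrt(5)*c)


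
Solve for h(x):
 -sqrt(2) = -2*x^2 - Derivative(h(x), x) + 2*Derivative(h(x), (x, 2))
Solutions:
 h(x) = C1 + C2*exp(x/2) - 2*x^3/3 - 4*x^2 - 16*x + sqrt(2)*x


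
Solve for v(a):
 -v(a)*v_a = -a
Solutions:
 v(a) = -sqrt(C1 + a^2)
 v(a) = sqrt(C1 + a^2)


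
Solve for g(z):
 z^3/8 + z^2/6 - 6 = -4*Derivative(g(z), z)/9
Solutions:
 g(z) = C1 - 9*z^4/128 - z^3/8 + 27*z/2


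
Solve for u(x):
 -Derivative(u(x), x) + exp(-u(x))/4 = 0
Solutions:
 u(x) = log(C1 + x/4)


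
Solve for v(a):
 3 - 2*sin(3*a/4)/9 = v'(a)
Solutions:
 v(a) = C1 + 3*a + 8*cos(3*a/4)/27


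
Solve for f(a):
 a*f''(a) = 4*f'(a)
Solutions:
 f(a) = C1 + C2*a^5


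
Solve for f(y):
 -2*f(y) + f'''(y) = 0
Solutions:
 f(y) = C3*exp(2^(1/3)*y) + (C1*sin(2^(1/3)*sqrt(3)*y/2) + C2*cos(2^(1/3)*sqrt(3)*y/2))*exp(-2^(1/3)*y/2)


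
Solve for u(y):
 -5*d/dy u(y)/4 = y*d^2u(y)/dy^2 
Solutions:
 u(y) = C1 + C2/y^(1/4)


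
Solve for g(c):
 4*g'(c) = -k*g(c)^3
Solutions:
 g(c) = -sqrt(2)*sqrt(-1/(C1 - c*k))
 g(c) = sqrt(2)*sqrt(-1/(C1 - c*k))


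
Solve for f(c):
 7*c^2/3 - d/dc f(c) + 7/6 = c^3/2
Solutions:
 f(c) = C1 - c^4/8 + 7*c^3/9 + 7*c/6


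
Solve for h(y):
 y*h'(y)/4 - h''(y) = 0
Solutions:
 h(y) = C1 + C2*erfi(sqrt(2)*y/4)


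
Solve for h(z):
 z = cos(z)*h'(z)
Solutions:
 h(z) = C1 + Integral(z/cos(z), z)


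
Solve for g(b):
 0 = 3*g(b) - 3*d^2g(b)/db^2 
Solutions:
 g(b) = C1*exp(-b) + C2*exp(b)


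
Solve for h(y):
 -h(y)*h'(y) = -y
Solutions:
 h(y) = -sqrt(C1 + y^2)
 h(y) = sqrt(C1 + y^2)


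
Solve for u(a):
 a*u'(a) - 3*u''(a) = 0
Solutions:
 u(a) = C1 + C2*erfi(sqrt(6)*a/6)


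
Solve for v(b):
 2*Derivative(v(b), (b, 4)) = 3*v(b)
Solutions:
 v(b) = C1*exp(-2^(3/4)*3^(1/4)*b/2) + C2*exp(2^(3/4)*3^(1/4)*b/2) + C3*sin(2^(3/4)*3^(1/4)*b/2) + C4*cos(2^(3/4)*3^(1/4)*b/2)


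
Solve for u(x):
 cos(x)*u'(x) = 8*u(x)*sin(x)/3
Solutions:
 u(x) = C1/cos(x)^(8/3)


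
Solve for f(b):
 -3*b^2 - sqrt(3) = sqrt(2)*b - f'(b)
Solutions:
 f(b) = C1 + b^3 + sqrt(2)*b^2/2 + sqrt(3)*b


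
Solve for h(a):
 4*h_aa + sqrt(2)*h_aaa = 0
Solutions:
 h(a) = C1 + C2*a + C3*exp(-2*sqrt(2)*a)


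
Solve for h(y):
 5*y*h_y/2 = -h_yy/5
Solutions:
 h(y) = C1 + C2*erf(5*y/2)


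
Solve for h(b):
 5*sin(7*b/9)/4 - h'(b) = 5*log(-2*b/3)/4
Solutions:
 h(b) = C1 - 5*b*log(-b)/4 - 5*b*log(2)/4 + 5*b/4 + 5*b*log(3)/4 - 45*cos(7*b/9)/28


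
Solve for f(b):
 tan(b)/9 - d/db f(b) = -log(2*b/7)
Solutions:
 f(b) = C1 + b*log(b) - b*log(7) - b + b*log(2) - log(cos(b))/9


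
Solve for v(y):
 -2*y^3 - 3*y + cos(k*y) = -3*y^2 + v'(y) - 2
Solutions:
 v(y) = C1 - y^4/2 + y^3 - 3*y^2/2 + 2*y + sin(k*y)/k


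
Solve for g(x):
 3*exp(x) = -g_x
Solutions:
 g(x) = C1 - 3*exp(x)


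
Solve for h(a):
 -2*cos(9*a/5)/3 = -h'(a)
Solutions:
 h(a) = C1 + 10*sin(9*a/5)/27


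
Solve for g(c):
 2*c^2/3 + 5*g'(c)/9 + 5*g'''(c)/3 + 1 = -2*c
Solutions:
 g(c) = C1 + C2*sin(sqrt(3)*c/3) + C3*cos(sqrt(3)*c/3) - 2*c^3/5 - 9*c^2/5 + 27*c/5


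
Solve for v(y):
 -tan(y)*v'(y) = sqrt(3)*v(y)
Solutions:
 v(y) = C1/sin(y)^(sqrt(3))


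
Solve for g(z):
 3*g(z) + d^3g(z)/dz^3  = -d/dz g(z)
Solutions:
 g(z) = C1*exp(6^(1/3)*z*(-2*3^(1/3)/(27 + sqrt(741))^(1/3) + 2^(1/3)*(27 + sqrt(741))^(1/3))/12)*sin(2^(1/3)*3^(1/6)*z*(6/(27 + sqrt(741))^(1/3) + 2^(1/3)*3^(2/3)*(27 + sqrt(741))^(1/3))/12) + C2*exp(6^(1/3)*z*(-2*3^(1/3)/(27 + sqrt(741))^(1/3) + 2^(1/3)*(27 + sqrt(741))^(1/3))/12)*cos(2^(1/3)*3^(1/6)*z*(6/(27 + sqrt(741))^(1/3) + 2^(1/3)*3^(2/3)*(27 + sqrt(741))^(1/3))/12) + C3*exp(-6^(1/3)*z*(-2*3^(1/3)/(27 + sqrt(741))^(1/3) + 2^(1/3)*(27 + sqrt(741))^(1/3))/6)


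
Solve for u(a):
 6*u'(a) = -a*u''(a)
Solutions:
 u(a) = C1 + C2/a^5


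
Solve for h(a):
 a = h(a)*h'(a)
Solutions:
 h(a) = -sqrt(C1 + a^2)
 h(a) = sqrt(C1 + a^2)


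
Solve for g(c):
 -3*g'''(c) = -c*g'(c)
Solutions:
 g(c) = C1 + Integral(C2*airyai(3^(2/3)*c/3) + C3*airybi(3^(2/3)*c/3), c)


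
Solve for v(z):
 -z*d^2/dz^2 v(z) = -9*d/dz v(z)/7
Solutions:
 v(z) = C1 + C2*z^(16/7)


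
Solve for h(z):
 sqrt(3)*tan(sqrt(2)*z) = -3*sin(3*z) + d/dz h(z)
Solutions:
 h(z) = C1 - sqrt(6)*log(cos(sqrt(2)*z))/2 - cos(3*z)


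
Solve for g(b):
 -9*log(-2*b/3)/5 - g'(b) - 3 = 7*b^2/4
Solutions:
 g(b) = C1 - 7*b^3/12 - 9*b*log(-b)/5 + 3*b*(-3*log(2) - 2 + 3*log(3))/5


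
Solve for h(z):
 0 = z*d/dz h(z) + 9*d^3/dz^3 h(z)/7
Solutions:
 h(z) = C1 + Integral(C2*airyai(-21^(1/3)*z/3) + C3*airybi(-21^(1/3)*z/3), z)


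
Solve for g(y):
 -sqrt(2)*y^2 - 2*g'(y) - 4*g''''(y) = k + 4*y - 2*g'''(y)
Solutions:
 g(y) = C1 + C2*exp(y*((6*sqrt(78) + 53)^(-1/3) + 2 + (6*sqrt(78) + 53)^(1/3))/12)*sin(sqrt(3)*y*(-(6*sqrt(78) + 53)^(1/3) + (6*sqrt(78) + 53)^(-1/3))/12) + C3*exp(y*((6*sqrt(78) + 53)^(-1/3) + 2 + (6*sqrt(78) + 53)^(1/3))/12)*cos(sqrt(3)*y*(-(6*sqrt(78) + 53)^(1/3) + (6*sqrt(78) + 53)^(-1/3))/12) + C4*exp(y*(-(6*sqrt(78) + 53)^(1/3) - 1/(6*sqrt(78) + 53)^(1/3) + 1)/6) - k*y/2 - sqrt(2)*y^3/6 - y^2 - sqrt(2)*y


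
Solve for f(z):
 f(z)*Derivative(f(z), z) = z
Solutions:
 f(z) = -sqrt(C1 + z^2)
 f(z) = sqrt(C1 + z^2)


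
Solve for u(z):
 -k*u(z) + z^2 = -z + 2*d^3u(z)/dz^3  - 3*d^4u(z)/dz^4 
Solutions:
 u(z) = C1*exp(z*Piecewise((-sqrt(-2^(2/3)*k^(1/3)/3 + 1/9)/2 - sqrt(2^(2/3)*k^(1/3)/3 + 2/9 - 2/(27*sqrt(-2^(2/3)*k^(1/3)/3 + 1/9)))/2 + 1/6, Eq(k, 0)), (-sqrt(-2*k/(9*(-k/108 + sqrt(k^3/729 + k^2/11664))^(1/3)) + 2*(-k/108 + sqrt(k^3/729 + k^2/11664))^(1/3) + 1/9)/2 - sqrt(2*k/(9*(-k/108 + sqrt(k^3/729 + k^2/11664))^(1/3)) - 2*(-k/108 + sqrt(k^3/729 + k^2/11664))^(1/3) + 2/9 - 2/(27*sqrt(-2*k/(9*(-k/108 + sqrt(k^3/729 + k^2/11664))^(1/3)) + 2*(-k/108 + sqrt(k^3/729 + k^2/11664))^(1/3) + 1/9)))/2 + 1/6, True))) + C2*exp(z*Piecewise((-sqrt(-2^(2/3)*k^(1/3)/3 + 1/9)/2 + sqrt(2^(2/3)*k^(1/3)/3 + 2/9 - 2/(27*sqrt(-2^(2/3)*k^(1/3)/3 + 1/9)))/2 + 1/6, Eq(k, 0)), (-sqrt(-2*k/(9*(-k/108 + sqrt(k^3/729 + k^2/11664))^(1/3)) + 2*(-k/108 + sqrt(k^3/729 + k^2/11664))^(1/3) + 1/9)/2 + sqrt(2*k/(9*(-k/108 + sqrt(k^3/729 + k^2/11664))^(1/3)) - 2*(-k/108 + sqrt(k^3/729 + k^2/11664))^(1/3) + 2/9 - 2/(27*sqrt(-2*k/(9*(-k/108 + sqrt(k^3/729 + k^2/11664))^(1/3)) + 2*(-k/108 + sqrt(k^3/729 + k^2/11664))^(1/3) + 1/9)))/2 + 1/6, True))) + C3*exp(z*Piecewise((sqrt(-2^(2/3)*k^(1/3)/3 + 1/9)/2 - sqrt(2^(2/3)*k^(1/3)/3 + 2/9 + 2/(27*sqrt(-2^(2/3)*k^(1/3)/3 + 1/9)))/2 + 1/6, Eq(k, 0)), (sqrt(-2*k/(9*(-k/108 + sqrt(k^3/729 + k^2/11664))^(1/3)) + 2*(-k/108 + sqrt(k^3/729 + k^2/11664))^(1/3) + 1/9)/2 - sqrt(2*k/(9*(-k/108 + sqrt(k^3/729 + k^2/11664))^(1/3)) - 2*(-k/108 + sqrt(k^3/729 + k^2/11664))^(1/3) + 2/9 + 2/(27*sqrt(-2*k/(9*(-k/108 + sqrt(k^3/729 + k^2/11664))^(1/3)) + 2*(-k/108 + sqrt(k^3/729 + k^2/11664))^(1/3) + 1/9)))/2 + 1/6, True))) + C4*exp(z*Piecewise((sqrt(-2^(2/3)*k^(1/3)/3 + 1/9)/2 + sqrt(2^(2/3)*k^(1/3)/3 + 2/9 + 2/(27*sqrt(-2^(2/3)*k^(1/3)/3 + 1/9)))/2 + 1/6, Eq(k, 0)), (sqrt(-2*k/(9*(-k/108 + sqrt(k^3/729 + k^2/11664))^(1/3)) + 2*(-k/108 + sqrt(k^3/729 + k^2/11664))^(1/3) + 1/9)/2 + sqrt(2*k/(9*(-k/108 + sqrt(k^3/729 + k^2/11664))^(1/3)) - 2*(-k/108 + sqrt(k^3/729 + k^2/11664))^(1/3) + 2/9 + 2/(27*sqrt(-2*k/(9*(-k/108 + sqrt(k^3/729 + k^2/11664))^(1/3)) + 2*(-k/108 + sqrt(k^3/729 + k^2/11664))^(1/3) + 1/9)))/2 + 1/6, True))) + z^2/k + z/k


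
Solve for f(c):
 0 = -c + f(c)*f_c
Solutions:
 f(c) = -sqrt(C1 + c^2)
 f(c) = sqrt(C1 + c^2)


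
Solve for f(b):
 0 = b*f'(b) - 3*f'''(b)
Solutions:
 f(b) = C1 + Integral(C2*airyai(3^(2/3)*b/3) + C3*airybi(3^(2/3)*b/3), b)


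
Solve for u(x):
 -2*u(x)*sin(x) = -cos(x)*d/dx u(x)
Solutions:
 u(x) = C1/cos(x)^2


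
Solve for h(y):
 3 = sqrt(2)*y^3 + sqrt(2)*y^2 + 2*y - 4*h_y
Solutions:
 h(y) = C1 + sqrt(2)*y^4/16 + sqrt(2)*y^3/12 + y^2/4 - 3*y/4


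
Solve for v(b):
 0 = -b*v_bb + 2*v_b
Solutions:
 v(b) = C1 + C2*b^3


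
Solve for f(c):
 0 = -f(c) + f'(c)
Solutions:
 f(c) = C1*exp(c)


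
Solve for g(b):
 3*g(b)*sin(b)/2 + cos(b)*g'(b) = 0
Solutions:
 g(b) = C1*cos(b)^(3/2)


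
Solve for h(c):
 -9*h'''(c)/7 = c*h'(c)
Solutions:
 h(c) = C1 + Integral(C2*airyai(-21^(1/3)*c/3) + C3*airybi(-21^(1/3)*c/3), c)


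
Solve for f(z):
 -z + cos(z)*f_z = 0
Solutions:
 f(z) = C1 + Integral(z/cos(z), z)


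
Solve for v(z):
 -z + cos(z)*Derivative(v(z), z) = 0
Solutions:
 v(z) = C1 + Integral(z/cos(z), z)


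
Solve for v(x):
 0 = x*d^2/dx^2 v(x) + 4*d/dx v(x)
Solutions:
 v(x) = C1 + C2/x^3


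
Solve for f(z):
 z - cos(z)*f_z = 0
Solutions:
 f(z) = C1 + Integral(z/cos(z), z)


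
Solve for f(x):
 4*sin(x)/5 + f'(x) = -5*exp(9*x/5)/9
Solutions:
 f(x) = C1 - 25*exp(9*x/5)/81 + 4*cos(x)/5


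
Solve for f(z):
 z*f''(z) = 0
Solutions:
 f(z) = C1 + C2*z


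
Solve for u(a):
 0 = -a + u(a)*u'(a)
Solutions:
 u(a) = -sqrt(C1 + a^2)
 u(a) = sqrt(C1 + a^2)


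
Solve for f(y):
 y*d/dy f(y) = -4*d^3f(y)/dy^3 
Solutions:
 f(y) = C1 + Integral(C2*airyai(-2^(1/3)*y/2) + C3*airybi(-2^(1/3)*y/2), y)


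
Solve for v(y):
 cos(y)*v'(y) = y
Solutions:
 v(y) = C1 + Integral(y/cos(y), y)


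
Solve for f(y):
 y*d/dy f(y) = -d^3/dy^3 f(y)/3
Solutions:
 f(y) = C1 + Integral(C2*airyai(-3^(1/3)*y) + C3*airybi(-3^(1/3)*y), y)


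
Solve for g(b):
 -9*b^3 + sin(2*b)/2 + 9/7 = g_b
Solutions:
 g(b) = C1 - 9*b^4/4 + 9*b/7 - cos(2*b)/4


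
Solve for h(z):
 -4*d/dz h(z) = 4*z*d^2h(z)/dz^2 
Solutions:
 h(z) = C1 + C2*log(z)


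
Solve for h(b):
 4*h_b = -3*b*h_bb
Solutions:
 h(b) = C1 + C2/b^(1/3)


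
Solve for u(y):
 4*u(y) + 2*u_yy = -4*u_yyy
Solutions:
 u(y) = C1*exp(y*(-2 + (6*sqrt(330) + 109)^(-1/3) + (6*sqrt(330) + 109)^(1/3))/12)*sin(sqrt(3)*y*(-(6*sqrt(330) + 109)^(1/3) + (6*sqrt(330) + 109)^(-1/3))/12) + C2*exp(y*(-2 + (6*sqrt(330) + 109)^(-1/3) + (6*sqrt(330) + 109)^(1/3))/12)*cos(sqrt(3)*y*(-(6*sqrt(330) + 109)^(1/3) + (6*sqrt(330) + 109)^(-1/3))/12) + C3*exp(-y*((6*sqrt(330) + 109)^(-1/3) + 1 + (6*sqrt(330) + 109)^(1/3))/6)


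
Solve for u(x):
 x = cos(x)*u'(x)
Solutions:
 u(x) = C1 + Integral(x/cos(x), x)


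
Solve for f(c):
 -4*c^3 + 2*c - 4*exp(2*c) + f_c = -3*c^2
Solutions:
 f(c) = C1 + c^4 - c^3 - c^2 + 2*exp(2*c)


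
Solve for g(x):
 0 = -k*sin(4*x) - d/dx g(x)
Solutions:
 g(x) = C1 + k*cos(4*x)/4


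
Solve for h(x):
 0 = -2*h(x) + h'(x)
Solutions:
 h(x) = C1*exp(2*x)


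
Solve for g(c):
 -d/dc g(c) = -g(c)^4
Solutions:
 g(c) = (-1/(C1 + 3*c))^(1/3)
 g(c) = (-1/(C1 + c))^(1/3)*(-3^(2/3) - 3*3^(1/6)*I)/6
 g(c) = (-1/(C1 + c))^(1/3)*(-3^(2/3) + 3*3^(1/6)*I)/6


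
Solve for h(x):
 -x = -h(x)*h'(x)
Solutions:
 h(x) = -sqrt(C1 + x^2)
 h(x) = sqrt(C1 + x^2)


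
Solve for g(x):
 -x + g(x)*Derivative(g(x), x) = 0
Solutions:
 g(x) = -sqrt(C1 + x^2)
 g(x) = sqrt(C1 + x^2)


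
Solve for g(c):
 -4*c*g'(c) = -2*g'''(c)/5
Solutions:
 g(c) = C1 + Integral(C2*airyai(10^(1/3)*c) + C3*airybi(10^(1/3)*c), c)


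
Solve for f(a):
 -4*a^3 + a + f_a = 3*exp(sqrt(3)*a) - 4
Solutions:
 f(a) = C1 + a^4 - a^2/2 - 4*a + sqrt(3)*exp(sqrt(3)*a)


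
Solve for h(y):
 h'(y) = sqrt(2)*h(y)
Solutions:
 h(y) = C1*exp(sqrt(2)*y)


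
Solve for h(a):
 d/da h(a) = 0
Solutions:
 h(a) = C1


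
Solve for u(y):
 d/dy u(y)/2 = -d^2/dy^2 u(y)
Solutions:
 u(y) = C1 + C2*exp(-y/2)


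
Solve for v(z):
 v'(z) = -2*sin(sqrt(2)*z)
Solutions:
 v(z) = C1 + sqrt(2)*cos(sqrt(2)*z)


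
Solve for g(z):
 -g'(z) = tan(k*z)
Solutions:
 g(z) = C1 - Piecewise((-log(cos(k*z))/k, Ne(k, 0)), (0, True))


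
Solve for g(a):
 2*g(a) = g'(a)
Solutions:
 g(a) = C1*exp(2*a)


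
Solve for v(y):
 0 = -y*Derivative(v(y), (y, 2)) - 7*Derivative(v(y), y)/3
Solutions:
 v(y) = C1 + C2/y^(4/3)


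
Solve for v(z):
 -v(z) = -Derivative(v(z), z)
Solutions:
 v(z) = C1*exp(z)


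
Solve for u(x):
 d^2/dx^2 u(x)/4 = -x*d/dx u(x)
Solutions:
 u(x) = C1 + C2*erf(sqrt(2)*x)


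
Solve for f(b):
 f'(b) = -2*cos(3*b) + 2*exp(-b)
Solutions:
 f(b) = C1 - 2*sin(3*b)/3 - 2*exp(-b)


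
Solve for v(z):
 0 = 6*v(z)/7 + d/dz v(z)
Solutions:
 v(z) = C1*exp(-6*z/7)


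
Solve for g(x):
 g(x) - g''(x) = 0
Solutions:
 g(x) = C1*exp(-x) + C2*exp(x)


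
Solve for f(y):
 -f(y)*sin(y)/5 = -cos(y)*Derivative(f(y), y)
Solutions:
 f(y) = C1/cos(y)^(1/5)


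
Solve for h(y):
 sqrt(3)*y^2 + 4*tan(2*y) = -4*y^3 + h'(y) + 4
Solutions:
 h(y) = C1 + y^4 + sqrt(3)*y^3/3 - 4*y - 2*log(cos(2*y))
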